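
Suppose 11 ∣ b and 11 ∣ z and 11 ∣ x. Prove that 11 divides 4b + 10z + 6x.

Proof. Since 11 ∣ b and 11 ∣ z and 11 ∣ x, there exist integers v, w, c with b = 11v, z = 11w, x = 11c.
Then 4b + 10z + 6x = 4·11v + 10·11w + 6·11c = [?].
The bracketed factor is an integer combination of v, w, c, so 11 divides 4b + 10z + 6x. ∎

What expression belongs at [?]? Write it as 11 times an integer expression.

11(6c + 4v + 10w)

Pull the common 11 out of every term: 4·11v + 10·11w + 6·11c = 11(6c + 4v + 10w).
6c + 4v + 10w is an integer, which exhibits the divisibility.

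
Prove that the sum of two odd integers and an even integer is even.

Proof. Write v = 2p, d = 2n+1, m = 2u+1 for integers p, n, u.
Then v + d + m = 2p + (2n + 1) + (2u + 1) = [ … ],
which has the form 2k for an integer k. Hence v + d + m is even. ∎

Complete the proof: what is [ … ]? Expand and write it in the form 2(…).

2p + (2n + 1) + (2u + 1) = 2n + 2p + 2u + 2
= 2(n + p + u + 1).
Since n + p + u + 1 is an integer, the sum is of the form 2k for an integer k.

2(n + p + u + 1)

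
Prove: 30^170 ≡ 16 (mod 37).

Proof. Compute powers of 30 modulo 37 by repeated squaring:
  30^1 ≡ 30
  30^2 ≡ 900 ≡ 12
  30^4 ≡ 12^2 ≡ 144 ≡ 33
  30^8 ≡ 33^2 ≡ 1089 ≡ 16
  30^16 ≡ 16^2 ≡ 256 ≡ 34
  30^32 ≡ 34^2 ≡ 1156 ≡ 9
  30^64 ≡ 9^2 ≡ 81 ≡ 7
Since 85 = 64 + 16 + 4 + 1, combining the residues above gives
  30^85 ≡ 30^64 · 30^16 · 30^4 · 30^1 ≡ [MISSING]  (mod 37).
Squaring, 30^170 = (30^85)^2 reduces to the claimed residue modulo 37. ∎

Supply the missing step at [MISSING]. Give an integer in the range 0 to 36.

30^64 · 30^16 · 30^4 · 30^1 ≡ 7 · 34 · 33 · 30 = 235620.
235620 mod 37 = 4, so 30^85 ≡ 4 (mod 37).

4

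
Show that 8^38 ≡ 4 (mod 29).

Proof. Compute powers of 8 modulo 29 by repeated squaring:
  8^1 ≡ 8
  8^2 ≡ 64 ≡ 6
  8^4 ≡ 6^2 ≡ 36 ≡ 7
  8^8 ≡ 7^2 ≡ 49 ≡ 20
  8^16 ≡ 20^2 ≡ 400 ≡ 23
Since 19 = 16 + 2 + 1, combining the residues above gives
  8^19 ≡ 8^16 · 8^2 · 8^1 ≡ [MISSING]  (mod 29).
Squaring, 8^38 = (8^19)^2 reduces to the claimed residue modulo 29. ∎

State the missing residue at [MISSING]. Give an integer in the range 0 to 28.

2

Multiply the listed residues: 23 · 6 · 8 = 138 → 1104.
Reducing modulo 29: 1104 = 38·29 + 2, so 8^19 ≡ 2.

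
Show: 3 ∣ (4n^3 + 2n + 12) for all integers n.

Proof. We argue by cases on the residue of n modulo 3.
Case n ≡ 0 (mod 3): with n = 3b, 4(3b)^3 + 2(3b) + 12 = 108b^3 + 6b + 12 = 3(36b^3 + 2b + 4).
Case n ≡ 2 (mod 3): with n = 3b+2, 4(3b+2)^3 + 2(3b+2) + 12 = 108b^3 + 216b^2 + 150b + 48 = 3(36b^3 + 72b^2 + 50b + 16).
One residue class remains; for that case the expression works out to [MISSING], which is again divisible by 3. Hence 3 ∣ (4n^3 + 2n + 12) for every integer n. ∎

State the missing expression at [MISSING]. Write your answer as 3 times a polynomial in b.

The residues treated are {0, 2}, so the missing case is n ≡ 1 (mod 3); write n = 3b+1.
Then 4(3b+1)^3 + 2(3b+1) + 12 = 108b^3 + 108b^2 + 42b + 18 = 3(36b^3 + 36b^2 + 14b + 6).

3(36b^3 + 36b^2 + 14b + 6)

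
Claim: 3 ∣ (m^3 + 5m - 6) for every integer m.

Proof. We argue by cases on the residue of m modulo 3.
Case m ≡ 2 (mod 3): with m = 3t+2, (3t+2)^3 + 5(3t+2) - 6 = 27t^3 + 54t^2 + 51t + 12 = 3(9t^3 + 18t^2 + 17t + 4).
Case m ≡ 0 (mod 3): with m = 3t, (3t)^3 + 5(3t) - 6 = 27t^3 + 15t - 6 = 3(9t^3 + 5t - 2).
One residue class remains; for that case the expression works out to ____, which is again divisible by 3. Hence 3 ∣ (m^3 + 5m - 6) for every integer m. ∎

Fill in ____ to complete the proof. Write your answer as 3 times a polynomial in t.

The residues treated are {2, 0}, so the missing case is m ≡ 1 (mod 3); write m = 3t+1.
Then (3t+1)^3 + 5(3t+1) - 6 = 27t^3 + 27t^2 + 24t = 3(9t^3 + 9t^2 + 8t).

3(9t^3 + 9t^2 + 8t)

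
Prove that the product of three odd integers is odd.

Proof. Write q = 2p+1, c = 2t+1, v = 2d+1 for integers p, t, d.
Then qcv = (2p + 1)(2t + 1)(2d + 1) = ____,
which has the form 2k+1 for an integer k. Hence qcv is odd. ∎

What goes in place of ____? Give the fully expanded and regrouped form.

2(4dpt + 2dp + 2dt + d + 2pt + p + t) + 1

Expanding: (2p + 1)(2t + 1)(2d + 1) = 8dpt + 4dp + 4dt + 2d + 4pt + 2p + 2t + 1.
Every term except the constant is even, so this is 2(4dpt + 2dp + 2dt + d + 2pt + p + t) + 1,
and 4dpt + 2dp + 2dt + d + 2pt + p + t ∈ ℤ gives the required form.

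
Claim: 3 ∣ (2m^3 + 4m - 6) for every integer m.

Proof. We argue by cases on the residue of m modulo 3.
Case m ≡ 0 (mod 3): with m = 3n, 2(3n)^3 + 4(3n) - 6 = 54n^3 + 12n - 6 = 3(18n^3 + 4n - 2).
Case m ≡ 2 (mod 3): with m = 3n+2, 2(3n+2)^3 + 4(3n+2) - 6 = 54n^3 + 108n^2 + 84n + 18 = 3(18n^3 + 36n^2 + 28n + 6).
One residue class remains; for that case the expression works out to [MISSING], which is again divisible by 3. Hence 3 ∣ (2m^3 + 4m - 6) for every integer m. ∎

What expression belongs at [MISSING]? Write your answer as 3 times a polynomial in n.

The residues treated are {0, 2}, so the missing case is m ≡ 1 (mod 3); write m = 3n+1.
Then 2(3n+1)^3 + 4(3n+1) - 6 = 54n^3 + 54n^2 + 30n = 3(18n^3 + 18n^2 + 10n).

3(18n^3 + 18n^2 + 10n)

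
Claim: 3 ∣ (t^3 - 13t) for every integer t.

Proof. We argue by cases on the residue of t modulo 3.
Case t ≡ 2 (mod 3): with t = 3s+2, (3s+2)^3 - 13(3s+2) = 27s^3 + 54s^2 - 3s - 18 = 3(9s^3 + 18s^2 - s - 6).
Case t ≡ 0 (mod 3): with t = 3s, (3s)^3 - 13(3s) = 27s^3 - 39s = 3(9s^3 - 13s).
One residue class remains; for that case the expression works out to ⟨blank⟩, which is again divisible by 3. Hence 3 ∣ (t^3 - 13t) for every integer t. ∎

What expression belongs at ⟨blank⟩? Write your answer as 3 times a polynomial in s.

Only t ≡ 1 (mod 3) is unaccounted for. Put t = 3s+1:
(3s+1)^3 - 13(3s+1) expands to 27s^3 + 27s^2 - 30s - 12,
and factoring out 3 leaves 3(9s^3 + 9s^2 - 10s - 4).

3(9s^3 + 9s^2 - 10s - 4)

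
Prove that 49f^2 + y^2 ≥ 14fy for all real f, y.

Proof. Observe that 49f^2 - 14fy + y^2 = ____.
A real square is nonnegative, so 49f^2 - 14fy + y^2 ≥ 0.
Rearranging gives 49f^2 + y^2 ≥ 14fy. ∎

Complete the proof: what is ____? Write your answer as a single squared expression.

49f^2 - 14fy + y^2 is a perfect-square trinomial: the outer terms are (7f)^2 and (y)^2, and the cross term is -2·7f·y.
So 49f^2 - 14fy + y^2 = (7f - y)^2 ≥ 0.

(7f - y)^2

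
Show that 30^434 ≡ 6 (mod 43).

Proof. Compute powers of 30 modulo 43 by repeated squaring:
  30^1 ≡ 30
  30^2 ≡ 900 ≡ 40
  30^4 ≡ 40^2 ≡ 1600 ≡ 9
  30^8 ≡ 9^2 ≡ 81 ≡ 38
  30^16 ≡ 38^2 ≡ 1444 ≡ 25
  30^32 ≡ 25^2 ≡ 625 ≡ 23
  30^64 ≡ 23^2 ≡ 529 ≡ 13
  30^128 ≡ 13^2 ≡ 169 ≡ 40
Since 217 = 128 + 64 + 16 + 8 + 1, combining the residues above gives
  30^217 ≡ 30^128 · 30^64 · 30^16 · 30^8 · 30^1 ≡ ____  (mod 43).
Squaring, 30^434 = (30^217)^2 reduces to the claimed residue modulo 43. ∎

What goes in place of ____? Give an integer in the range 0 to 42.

7

Multiply the listed residues: 40 · 13 · 25 · 38 · 30 = 520 → 13000 → 494000 → 14820000.
Reducing modulo 43: 14820000 = 344651·43 + 7, so 30^217 ≡ 7.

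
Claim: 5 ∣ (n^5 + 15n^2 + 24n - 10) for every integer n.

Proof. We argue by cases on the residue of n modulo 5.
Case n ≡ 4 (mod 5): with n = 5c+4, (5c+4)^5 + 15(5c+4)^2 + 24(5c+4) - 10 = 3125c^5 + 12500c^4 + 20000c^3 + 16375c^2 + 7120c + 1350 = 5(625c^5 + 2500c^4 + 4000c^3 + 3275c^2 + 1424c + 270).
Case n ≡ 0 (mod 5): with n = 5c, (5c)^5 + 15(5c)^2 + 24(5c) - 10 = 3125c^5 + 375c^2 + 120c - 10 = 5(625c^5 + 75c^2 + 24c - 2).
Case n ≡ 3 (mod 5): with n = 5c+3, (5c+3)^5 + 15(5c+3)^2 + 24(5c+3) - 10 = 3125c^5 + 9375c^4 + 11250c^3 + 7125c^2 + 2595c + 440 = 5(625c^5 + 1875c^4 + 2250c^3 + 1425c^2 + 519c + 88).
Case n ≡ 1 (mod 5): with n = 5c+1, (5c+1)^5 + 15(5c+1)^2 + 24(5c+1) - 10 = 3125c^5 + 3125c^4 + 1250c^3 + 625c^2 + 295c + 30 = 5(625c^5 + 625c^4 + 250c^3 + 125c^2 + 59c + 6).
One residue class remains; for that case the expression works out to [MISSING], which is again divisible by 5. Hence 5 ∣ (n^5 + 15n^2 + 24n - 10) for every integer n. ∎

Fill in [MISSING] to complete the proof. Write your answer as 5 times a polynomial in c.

5(625c^5 + 1250c^4 + 1000c^3 + 475c^2 + 164c + 26)

The residues treated are {4, 0, 3, 1}, so the missing case is n ≡ 2 (mod 5); write n = 5c+2.
Then (5c+2)^5 + 15(5c+2)^2 + 24(5c+2) - 10 = 3125c^5 + 6250c^4 + 5000c^3 + 2375c^2 + 820c + 130 = 5(625c^5 + 1250c^4 + 1000c^3 + 475c^2 + 164c + 26).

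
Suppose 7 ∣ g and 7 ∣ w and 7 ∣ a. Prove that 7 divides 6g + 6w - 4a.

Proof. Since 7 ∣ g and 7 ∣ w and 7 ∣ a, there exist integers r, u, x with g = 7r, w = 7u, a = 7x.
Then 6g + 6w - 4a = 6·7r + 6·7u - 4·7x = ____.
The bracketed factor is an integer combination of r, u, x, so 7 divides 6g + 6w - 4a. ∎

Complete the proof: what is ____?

7(6r + 6u - 4x)

Pull the common 7 out of every term: 6·7r + 6·7u - 4·7x = 7(6r + 6u - 4x).
6r + 6u - 4x is an integer, which exhibits the divisibility.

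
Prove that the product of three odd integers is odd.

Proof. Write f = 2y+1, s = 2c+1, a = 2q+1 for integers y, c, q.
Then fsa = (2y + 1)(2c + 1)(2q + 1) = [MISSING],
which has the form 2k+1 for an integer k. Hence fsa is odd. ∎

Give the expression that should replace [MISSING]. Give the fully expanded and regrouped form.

Expanding: (2y + 1)(2c + 1)(2q + 1) = 8cqy + 4cq + 4cy + 2c + 4qy + 2q + 2y + 1.
Every term except the constant is even, so this is 2(4cqy + 2cq + 2cy + c + 2qy + q + y) + 1,
and 4cqy + 2cq + 2cy + c + 2qy + q + y ∈ ℤ gives the required form.

2(4cqy + 2cq + 2cy + c + 2qy + q + y) + 1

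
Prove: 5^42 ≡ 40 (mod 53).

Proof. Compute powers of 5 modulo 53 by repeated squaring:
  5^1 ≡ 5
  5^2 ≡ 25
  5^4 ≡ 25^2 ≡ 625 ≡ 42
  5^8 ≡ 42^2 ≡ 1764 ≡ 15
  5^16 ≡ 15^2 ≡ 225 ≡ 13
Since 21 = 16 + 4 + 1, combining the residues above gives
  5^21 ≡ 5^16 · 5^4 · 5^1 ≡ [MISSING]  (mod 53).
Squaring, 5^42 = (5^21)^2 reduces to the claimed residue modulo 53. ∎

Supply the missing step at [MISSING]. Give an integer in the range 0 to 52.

27

5^16 · 5^4 · 5^1 ≡ 13 · 42 · 5 = 2730.
2730 mod 53 = 27, so 5^21 ≡ 27 (mod 53).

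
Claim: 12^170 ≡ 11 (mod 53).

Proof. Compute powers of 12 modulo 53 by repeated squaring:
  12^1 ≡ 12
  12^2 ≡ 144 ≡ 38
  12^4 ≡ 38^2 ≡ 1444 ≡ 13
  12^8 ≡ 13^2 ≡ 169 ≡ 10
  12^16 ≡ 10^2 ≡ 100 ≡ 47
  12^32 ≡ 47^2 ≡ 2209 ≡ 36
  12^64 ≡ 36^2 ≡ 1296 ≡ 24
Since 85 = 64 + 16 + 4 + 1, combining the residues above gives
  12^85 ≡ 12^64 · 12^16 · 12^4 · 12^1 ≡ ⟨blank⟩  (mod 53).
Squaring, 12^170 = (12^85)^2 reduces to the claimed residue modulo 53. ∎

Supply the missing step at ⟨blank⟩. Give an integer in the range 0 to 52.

8

Multiply the listed residues: 24 · 47 · 13 · 12 = 1128 → 14664 → 175968.
Reducing modulo 53: 175968 = 3320·53 + 8, so 12^85 ≡ 8.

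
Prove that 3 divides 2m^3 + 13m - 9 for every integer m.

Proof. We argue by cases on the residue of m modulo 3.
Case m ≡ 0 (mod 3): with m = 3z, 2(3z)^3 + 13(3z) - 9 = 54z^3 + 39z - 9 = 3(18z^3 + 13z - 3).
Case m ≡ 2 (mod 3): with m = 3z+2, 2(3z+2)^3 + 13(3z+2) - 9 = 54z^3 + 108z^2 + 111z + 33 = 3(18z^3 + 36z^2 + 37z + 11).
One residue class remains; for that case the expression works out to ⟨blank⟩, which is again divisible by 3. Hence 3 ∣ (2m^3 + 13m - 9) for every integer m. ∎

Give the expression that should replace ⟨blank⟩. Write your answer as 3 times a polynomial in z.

The residues treated are {0, 2}, so the missing case is m ≡ 1 (mod 3); write m = 3z+1.
Then 2(3z+1)^3 + 13(3z+1) - 9 = 54z^3 + 54z^2 + 57z + 6 = 3(18z^3 + 18z^2 + 19z + 2).

3(18z^3 + 18z^2 + 19z + 2)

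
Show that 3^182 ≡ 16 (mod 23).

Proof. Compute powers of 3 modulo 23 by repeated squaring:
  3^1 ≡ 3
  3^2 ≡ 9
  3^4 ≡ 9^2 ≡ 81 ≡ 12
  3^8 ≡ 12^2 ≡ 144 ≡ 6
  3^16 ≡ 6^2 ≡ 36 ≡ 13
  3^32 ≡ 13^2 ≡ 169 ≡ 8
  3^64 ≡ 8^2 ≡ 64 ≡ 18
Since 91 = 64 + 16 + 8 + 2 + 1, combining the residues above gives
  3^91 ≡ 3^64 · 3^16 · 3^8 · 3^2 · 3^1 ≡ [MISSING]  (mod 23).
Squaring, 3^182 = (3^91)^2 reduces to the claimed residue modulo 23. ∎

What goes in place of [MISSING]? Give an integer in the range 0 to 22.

4

3^64 · 3^16 · 3^8 · 3^2 · 3^1 ≡ 18 · 13 · 6 · 9 · 3 = 37908.
37908 mod 23 = 4, so 3^91 ≡ 4 (mod 23).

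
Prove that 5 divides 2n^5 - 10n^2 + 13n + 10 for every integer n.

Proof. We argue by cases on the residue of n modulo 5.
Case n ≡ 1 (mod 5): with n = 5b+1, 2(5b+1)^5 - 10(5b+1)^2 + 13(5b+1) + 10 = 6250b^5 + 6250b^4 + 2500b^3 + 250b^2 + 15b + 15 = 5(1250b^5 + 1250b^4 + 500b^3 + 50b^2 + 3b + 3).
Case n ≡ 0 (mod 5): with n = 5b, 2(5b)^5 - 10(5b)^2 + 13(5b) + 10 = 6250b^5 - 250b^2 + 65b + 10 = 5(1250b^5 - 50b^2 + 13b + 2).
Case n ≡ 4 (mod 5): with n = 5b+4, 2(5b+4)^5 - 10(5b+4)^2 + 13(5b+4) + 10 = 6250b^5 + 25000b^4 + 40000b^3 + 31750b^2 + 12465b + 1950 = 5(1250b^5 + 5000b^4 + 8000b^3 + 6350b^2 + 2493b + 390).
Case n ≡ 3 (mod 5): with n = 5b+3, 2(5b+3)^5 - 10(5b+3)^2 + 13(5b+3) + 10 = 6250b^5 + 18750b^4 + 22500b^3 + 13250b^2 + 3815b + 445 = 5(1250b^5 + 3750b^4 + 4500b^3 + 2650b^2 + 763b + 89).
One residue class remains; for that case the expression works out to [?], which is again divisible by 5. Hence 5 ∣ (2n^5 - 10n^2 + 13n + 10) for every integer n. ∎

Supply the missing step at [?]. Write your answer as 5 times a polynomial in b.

The residues treated are {1, 0, 4, 3}, so the missing case is n ≡ 2 (mod 5); write n = 5b+2.
Then 2(5b+2)^5 - 10(5b+2)^2 + 13(5b+2) + 10 = 6250b^5 + 12500b^4 + 10000b^3 + 3750b^2 + 665b + 60 = 5(1250b^5 + 2500b^4 + 2000b^3 + 750b^2 + 133b + 12).

5(1250b^5 + 2500b^4 + 2000b^3 + 750b^2 + 133b + 12)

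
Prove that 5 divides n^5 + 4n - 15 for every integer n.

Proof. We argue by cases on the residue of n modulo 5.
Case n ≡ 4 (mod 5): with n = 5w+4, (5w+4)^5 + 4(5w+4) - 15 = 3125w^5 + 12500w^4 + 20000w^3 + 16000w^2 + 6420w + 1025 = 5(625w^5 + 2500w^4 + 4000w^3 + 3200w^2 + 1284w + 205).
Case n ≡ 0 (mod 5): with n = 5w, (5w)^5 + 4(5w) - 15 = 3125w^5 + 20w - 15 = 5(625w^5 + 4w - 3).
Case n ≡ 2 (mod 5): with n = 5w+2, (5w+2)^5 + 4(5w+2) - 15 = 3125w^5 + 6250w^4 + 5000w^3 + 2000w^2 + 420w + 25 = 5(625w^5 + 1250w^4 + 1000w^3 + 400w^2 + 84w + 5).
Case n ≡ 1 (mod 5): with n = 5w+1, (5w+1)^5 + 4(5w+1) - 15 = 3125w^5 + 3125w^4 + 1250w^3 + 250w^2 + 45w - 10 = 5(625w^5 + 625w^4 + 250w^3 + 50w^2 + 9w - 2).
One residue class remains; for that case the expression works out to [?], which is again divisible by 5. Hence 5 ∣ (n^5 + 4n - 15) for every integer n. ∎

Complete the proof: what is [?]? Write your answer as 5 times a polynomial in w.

Only n ≡ 3 (mod 5) is unaccounted for. Put n = 5w+3:
(5w+3)^5 + 4(5w+3) - 15 expands to 3125w^5 + 9375w^4 + 11250w^3 + 6750w^2 + 2045w + 240,
and factoring out 5 leaves 5(625w^5 + 1875w^4 + 2250w^3 + 1350w^2 + 409w + 48).

5(625w^5 + 1875w^4 + 2250w^3 + 1350w^2 + 409w + 48)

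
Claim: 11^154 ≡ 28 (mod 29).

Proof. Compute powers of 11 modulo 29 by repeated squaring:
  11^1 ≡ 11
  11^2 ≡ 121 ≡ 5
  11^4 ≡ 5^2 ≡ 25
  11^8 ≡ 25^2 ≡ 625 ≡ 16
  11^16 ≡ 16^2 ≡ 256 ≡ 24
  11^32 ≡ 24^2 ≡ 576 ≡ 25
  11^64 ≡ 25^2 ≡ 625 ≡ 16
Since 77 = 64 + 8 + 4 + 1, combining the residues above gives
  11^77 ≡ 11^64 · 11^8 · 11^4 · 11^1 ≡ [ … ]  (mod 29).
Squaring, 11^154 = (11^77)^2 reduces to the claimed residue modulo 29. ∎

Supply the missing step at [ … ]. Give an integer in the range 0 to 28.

17

11^64 · 11^8 · 11^4 · 11^1 ≡ 16 · 16 · 25 · 11 = 70400.
70400 mod 29 = 17, so 11^77 ≡ 17 (mod 29).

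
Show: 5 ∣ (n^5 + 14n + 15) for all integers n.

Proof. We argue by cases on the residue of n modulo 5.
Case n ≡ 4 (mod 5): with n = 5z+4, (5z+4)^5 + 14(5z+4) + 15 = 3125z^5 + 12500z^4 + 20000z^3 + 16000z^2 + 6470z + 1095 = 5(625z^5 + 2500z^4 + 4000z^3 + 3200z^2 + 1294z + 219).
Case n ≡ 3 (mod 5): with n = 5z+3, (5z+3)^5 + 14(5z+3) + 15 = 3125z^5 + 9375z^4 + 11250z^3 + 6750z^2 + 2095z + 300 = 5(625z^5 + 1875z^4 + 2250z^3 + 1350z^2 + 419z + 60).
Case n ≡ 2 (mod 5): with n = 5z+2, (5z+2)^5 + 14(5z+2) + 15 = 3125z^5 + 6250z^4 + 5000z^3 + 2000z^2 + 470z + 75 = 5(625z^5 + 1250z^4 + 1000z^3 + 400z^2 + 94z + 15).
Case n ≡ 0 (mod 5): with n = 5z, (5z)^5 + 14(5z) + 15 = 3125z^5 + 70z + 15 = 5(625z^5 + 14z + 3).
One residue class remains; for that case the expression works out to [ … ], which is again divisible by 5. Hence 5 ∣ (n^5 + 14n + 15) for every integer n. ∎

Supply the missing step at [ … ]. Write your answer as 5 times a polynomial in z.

Only n ≡ 1 (mod 5) is unaccounted for. Put n = 5z+1:
(5z+1)^5 + 14(5z+1) + 15 expands to 3125z^5 + 3125z^4 + 1250z^3 + 250z^2 + 95z + 30,
and factoring out 5 leaves 5(625z^5 + 625z^4 + 250z^3 + 50z^2 + 19z + 6).

5(625z^5 + 625z^4 + 250z^3 + 50z^2 + 19z + 6)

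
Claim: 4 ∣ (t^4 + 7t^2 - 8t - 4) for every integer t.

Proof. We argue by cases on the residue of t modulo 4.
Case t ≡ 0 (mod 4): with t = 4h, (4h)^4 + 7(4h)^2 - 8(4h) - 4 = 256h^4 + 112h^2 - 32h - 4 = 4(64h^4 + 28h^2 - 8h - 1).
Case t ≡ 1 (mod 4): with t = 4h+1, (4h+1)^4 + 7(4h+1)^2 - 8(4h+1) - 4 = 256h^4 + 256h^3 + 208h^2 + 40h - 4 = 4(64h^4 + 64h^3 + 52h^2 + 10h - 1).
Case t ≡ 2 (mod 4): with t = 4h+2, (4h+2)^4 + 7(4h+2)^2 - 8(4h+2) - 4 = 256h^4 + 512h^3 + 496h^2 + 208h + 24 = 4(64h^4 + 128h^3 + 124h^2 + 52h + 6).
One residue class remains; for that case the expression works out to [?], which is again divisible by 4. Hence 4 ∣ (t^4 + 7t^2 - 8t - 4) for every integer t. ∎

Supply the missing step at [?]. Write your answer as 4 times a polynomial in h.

Only t ≡ 3 (mod 4) is unaccounted for. Put t = 4h+3:
(4h+3)^4 + 7(4h+3)^2 - 8(4h+3) - 4 expands to 256h^4 + 768h^3 + 976h^2 + 568h + 116,
and factoring out 4 leaves 4(64h^4 + 192h^3 + 244h^2 + 142h + 29).

4(64h^4 + 192h^3 + 244h^2 + 142h + 29)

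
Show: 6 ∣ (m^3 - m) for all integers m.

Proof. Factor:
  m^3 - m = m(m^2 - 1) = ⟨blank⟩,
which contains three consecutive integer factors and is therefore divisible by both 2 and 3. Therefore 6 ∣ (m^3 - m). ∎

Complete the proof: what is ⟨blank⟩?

m(m^2 - 1) = m(m - 1)(m + 1) = (m - 1)m(m + 1).
These three factors are consecutive integers, so their product is divisible by 6.

(m - 1)m(m + 1)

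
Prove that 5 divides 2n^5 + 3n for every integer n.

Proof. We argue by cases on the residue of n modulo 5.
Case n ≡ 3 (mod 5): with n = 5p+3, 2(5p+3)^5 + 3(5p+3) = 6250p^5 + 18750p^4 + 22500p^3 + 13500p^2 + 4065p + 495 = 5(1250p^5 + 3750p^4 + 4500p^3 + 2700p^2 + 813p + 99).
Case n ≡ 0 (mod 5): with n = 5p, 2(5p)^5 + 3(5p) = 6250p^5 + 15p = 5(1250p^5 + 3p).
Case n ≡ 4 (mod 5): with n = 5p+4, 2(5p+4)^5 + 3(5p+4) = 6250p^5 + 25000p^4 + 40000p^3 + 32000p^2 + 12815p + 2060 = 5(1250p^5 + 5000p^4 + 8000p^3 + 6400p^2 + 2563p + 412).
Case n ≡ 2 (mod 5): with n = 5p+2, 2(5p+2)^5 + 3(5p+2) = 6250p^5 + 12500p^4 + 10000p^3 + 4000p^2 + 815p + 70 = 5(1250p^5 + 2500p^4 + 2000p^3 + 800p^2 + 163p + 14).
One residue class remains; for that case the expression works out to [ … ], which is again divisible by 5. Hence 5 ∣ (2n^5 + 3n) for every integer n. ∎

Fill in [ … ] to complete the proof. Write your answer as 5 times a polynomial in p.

5(1250p^5 + 1250p^4 + 500p^3 + 100p^2 + 13p + 1)

Only n ≡ 1 (mod 5) is unaccounted for. Put n = 5p+1:
2(5p+1)^5 + 3(5p+1) expands to 6250p^5 + 6250p^4 + 2500p^3 + 500p^2 + 65p + 5,
and factoring out 5 leaves 5(1250p^5 + 1250p^4 + 500p^3 + 100p^2 + 13p + 1).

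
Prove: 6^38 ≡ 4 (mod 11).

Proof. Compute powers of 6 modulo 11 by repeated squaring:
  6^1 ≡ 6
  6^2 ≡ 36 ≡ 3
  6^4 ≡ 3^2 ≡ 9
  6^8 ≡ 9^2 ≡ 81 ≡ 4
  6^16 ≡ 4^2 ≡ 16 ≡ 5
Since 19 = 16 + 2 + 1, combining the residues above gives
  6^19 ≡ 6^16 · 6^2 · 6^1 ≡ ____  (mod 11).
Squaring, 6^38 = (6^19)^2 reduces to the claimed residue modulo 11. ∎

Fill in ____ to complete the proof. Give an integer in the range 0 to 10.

2

Multiply the listed residues: 5 · 3 · 6 = 15 → 90.
Reducing modulo 11: 90 = 8·11 + 2, so 6^19 ≡ 2.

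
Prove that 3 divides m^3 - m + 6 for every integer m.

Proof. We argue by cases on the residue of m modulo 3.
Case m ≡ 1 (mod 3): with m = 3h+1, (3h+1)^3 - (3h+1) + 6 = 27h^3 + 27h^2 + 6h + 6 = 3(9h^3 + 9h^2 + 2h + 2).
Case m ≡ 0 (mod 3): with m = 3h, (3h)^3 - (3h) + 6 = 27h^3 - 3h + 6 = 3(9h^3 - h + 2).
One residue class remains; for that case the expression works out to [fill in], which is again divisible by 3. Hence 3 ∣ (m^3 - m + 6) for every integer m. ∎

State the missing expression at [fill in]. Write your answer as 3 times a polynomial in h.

The residues treated are {1, 0}, so the missing case is m ≡ 2 (mod 3); write m = 3h+2.
Then (3h+2)^3 - (3h+2) + 6 = 27h^3 + 54h^2 + 33h + 12 = 3(9h^3 + 18h^2 + 11h + 4).

3(9h^3 + 18h^2 + 11h + 4)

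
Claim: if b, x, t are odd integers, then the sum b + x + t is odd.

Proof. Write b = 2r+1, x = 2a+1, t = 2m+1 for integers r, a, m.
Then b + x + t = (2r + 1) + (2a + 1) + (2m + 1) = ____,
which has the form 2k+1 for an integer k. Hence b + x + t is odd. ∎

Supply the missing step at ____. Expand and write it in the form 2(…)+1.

2(a + m + r + 1) + 1

Expanding: (2r + 1) + (2a + 1) + (2m + 1) = 2a + 2m + 2r + 3.
Every term except the constant is even, so this is 2(a + m + r + 1) + 1,
and a + m + r + 1 ∈ ℤ gives the required form.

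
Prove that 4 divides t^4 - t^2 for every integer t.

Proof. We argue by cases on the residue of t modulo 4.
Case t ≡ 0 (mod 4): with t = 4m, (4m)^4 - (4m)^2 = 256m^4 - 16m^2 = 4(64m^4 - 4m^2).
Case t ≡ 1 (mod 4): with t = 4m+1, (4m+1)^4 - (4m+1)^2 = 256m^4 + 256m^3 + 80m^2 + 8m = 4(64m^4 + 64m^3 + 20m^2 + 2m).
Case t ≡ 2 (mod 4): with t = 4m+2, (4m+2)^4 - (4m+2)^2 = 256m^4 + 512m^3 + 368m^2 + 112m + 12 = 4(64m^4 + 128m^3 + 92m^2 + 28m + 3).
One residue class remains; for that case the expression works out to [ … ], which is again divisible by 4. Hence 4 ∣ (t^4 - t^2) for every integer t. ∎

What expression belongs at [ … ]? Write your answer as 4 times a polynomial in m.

4(64m^4 + 192m^3 + 212m^2 + 102m + 18)

The residues treated are {0, 1, 2}, so the missing case is t ≡ 3 (mod 4); write t = 4m+3.
Then (4m+3)^4 - (4m+3)^2 = 256m^4 + 768m^3 + 848m^2 + 408m + 72 = 4(64m^4 + 192m^3 + 212m^2 + 102m + 18).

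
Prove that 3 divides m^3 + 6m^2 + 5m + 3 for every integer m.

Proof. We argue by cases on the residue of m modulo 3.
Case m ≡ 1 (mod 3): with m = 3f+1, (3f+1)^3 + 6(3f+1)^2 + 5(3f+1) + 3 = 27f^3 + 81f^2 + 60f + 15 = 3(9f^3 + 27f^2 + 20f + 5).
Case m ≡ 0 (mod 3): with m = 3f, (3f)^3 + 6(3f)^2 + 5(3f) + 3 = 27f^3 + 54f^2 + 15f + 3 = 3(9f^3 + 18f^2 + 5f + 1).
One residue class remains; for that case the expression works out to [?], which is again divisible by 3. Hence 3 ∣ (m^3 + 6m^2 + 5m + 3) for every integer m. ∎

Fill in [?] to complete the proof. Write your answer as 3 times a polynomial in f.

The residues treated are {1, 0}, so the missing case is m ≡ 2 (mod 3); write m = 3f+2.
Then (3f+2)^3 + 6(3f+2)^2 + 5(3f+2) + 3 = 27f^3 + 108f^2 + 123f + 45 = 3(9f^3 + 36f^2 + 41f + 15).

3(9f^3 + 36f^2 + 41f + 15)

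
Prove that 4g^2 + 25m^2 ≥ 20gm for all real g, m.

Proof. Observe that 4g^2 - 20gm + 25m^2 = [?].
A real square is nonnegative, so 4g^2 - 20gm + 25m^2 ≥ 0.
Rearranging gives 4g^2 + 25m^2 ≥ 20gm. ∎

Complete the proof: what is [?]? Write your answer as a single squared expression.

(2g - 5m)^2

The leading and trailing coefficients are 2^2 and 5^2, and 20 = 2·2·5, so the trinomial is (2g - 5m)^2.
Hence 4g^2 - 20gm + 25m^2 ≥ 0.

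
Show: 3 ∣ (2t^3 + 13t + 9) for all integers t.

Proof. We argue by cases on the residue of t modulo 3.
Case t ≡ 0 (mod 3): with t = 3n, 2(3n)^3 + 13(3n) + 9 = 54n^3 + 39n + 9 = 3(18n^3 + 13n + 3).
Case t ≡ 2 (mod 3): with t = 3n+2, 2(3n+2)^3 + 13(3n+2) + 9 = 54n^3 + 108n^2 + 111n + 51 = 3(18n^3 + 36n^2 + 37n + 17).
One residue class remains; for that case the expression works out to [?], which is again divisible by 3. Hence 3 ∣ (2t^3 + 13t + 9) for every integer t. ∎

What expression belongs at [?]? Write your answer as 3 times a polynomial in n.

3(18n^3 + 18n^2 + 19n + 8)

The residues treated are {0, 2}, so the missing case is t ≡ 1 (mod 3); write t = 3n+1.
Then 2(3n+1)^3 + 13(3n+1) + 9 = 54n^3 + 54n^2 + 57n + 24 = 3(18n^3 + 18n^2 + 19n + 8).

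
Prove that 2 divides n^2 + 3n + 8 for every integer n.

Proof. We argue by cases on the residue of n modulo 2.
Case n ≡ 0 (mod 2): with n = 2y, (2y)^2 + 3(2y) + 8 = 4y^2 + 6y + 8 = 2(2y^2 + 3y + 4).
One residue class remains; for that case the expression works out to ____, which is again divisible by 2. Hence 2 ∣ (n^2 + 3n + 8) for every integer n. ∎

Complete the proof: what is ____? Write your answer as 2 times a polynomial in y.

2(2y^2 + 5y + 6)

The residues treated are {0}, so the missing case is n ≡ 1 (mod 2); write n = 2y+1.
Then (2y+1)^2 + 3(2y+1) + 8 = 4y^2 + 10y + 12 = 2(2y^2 + 5y + 6).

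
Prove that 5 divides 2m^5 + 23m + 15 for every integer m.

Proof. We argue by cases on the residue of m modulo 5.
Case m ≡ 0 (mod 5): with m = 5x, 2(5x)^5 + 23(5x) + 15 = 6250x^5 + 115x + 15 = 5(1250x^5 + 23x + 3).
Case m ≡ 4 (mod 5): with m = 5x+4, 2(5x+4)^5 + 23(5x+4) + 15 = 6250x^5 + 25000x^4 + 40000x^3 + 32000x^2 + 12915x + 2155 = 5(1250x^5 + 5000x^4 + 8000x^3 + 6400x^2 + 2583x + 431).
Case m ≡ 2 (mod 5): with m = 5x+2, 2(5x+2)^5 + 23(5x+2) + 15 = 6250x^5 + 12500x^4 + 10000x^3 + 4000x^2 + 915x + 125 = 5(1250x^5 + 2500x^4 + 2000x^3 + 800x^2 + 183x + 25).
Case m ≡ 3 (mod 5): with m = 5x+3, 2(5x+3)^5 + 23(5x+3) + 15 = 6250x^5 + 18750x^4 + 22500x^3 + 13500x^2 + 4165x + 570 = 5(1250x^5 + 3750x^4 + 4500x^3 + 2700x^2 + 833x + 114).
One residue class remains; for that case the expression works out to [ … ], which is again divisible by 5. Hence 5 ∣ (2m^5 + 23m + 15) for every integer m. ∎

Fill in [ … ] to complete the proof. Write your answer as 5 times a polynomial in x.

5(1250x^5 + 1250x^4 + 500x^3 + 100x^2 + 33x + 8)

Only m ≡ 1 (mod 5) is unaccounted for. Put m = 5x+1:
2(5x+1)^5 + 23(5x+1) + 15 expands to 6250x^5 + 6250x^4 + 2500x^3 + 500x^2 + 165x + 40,
and factoring out 5 leaves 5(1250x^5 + 1250x^4 + 500x^3 + 100x^2 + 33x + 8).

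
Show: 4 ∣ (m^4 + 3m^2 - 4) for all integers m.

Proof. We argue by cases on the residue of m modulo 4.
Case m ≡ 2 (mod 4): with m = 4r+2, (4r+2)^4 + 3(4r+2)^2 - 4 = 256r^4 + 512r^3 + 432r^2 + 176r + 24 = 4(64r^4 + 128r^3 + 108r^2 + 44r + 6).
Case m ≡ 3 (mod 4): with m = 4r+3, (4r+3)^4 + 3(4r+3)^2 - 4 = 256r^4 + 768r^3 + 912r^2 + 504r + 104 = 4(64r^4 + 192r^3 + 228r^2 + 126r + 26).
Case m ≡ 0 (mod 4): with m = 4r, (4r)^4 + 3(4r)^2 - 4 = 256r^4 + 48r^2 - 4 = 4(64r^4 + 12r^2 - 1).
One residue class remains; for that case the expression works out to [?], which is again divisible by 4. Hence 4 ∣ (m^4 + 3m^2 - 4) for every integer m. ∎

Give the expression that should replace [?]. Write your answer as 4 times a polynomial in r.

4(64r^4 + 64r^3 + 36r^2 + 10r)

Only m ≡ 1 (mod 4) is unaccounted for. Put m = 4r+1:
(4r+1)^4 + 3(4r+1)^2 - 4 expands to 256r^4 + 256r^3 + 144r^2 + 40r,
and factoring out 4 leaves 4(64r^4 + 64r^3 + 36r^2 + 10r).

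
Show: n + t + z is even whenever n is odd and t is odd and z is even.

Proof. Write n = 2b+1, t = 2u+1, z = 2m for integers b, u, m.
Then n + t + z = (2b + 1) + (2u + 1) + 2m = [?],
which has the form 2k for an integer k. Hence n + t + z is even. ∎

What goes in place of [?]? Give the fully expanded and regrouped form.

2(b + m + u + 1)

Expanding: (2b + 1) + (2u + 1) + 2m = 2b + 2m + 2u + 2.
Every term is even; pulling out the factor of 2 gives 2(b + m + u + 1).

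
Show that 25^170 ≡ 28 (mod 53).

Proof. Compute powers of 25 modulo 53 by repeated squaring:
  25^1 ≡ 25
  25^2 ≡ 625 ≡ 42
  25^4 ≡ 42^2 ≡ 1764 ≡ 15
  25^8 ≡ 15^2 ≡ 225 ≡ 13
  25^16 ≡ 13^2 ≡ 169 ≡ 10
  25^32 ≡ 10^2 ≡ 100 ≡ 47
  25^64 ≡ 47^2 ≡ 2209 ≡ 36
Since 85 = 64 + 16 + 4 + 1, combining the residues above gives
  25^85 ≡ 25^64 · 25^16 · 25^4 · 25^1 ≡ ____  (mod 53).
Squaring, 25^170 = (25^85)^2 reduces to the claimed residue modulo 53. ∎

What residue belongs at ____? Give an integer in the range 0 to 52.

Multiply the listed residues: 36 · 10 · 15 · 25 = 360 → 5400 → 135000.
Reducing modulo 53: 135000 = 2547·53 + 9, so 25^85 ≡ 9.

9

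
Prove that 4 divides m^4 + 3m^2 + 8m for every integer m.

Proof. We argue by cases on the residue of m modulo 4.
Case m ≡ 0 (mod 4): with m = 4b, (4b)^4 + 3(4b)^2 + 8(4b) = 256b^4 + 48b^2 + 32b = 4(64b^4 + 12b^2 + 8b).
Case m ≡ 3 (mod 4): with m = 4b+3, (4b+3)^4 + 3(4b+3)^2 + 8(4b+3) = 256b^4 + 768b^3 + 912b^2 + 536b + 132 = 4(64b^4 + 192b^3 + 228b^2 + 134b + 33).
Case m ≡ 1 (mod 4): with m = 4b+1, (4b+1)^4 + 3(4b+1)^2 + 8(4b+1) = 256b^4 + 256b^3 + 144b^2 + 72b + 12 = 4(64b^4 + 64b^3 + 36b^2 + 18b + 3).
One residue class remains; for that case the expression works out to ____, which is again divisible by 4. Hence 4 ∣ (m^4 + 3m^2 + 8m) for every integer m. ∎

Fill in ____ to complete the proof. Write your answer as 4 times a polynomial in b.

Only m ≡ 2 (mod 4) is unaccounted for. Put m = 4b+2:
(4b+2)^4 + 3(4b+2)^2 + 8(4b+2) expands to 256b^4 + 512b^3 + 432b^2 + 208b + 44,
and factoring out 4 leaves 4(64b^4 + 128b^3 + 108b^2 + 52b + 11).

4(64b^4 + 128b^3 + 108b^2 + 52b + 11)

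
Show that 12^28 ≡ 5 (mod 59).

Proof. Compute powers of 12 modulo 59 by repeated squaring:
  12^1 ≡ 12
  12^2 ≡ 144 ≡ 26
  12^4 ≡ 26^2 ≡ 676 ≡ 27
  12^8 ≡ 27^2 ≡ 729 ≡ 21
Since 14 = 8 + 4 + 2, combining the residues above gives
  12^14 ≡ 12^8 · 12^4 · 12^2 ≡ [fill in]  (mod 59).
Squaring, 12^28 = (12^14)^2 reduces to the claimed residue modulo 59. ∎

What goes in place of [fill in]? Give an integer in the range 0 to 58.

51

Multiply the listed residues: 21 · 27 · 26 = 567 → 14742.
Reducing modulo 59: 14742 = 249·59 + 51, so 12^14 ≡ 51.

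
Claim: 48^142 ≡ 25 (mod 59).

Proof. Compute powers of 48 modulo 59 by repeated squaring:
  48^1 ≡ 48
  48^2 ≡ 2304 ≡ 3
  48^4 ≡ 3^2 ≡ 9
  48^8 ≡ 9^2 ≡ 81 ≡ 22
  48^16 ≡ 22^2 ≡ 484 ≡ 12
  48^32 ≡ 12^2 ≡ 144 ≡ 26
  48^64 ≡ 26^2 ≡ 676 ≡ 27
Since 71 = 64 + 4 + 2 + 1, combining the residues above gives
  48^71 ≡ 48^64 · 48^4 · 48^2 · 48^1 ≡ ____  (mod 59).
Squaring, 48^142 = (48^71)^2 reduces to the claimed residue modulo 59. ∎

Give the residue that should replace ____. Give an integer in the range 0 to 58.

Multiply the listed residues: 27 · 9 · 3 · 48 = 243 → 729 → 34992.
Reducing modulo 59: 34992 = 593·59 + 5, so 48^71 ≡ 5.

5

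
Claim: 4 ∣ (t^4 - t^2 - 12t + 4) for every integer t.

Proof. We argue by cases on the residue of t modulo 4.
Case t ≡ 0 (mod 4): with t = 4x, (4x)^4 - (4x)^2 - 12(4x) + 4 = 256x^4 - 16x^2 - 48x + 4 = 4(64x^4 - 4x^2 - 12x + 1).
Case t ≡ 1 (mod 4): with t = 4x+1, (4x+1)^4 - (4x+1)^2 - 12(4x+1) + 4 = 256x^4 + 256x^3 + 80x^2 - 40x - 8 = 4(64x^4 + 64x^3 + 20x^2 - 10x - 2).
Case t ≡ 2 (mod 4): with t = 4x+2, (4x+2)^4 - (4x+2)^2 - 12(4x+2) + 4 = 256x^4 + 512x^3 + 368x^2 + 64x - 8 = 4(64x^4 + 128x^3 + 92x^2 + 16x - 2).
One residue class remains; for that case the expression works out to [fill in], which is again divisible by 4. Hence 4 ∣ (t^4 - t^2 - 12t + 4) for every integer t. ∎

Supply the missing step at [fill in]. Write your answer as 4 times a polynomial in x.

4(64x^4 + 192x^3 + 212x^2 + 90x + 10)

Only t ≡ 3 (mod 4) is unaccounted for. Put t = 4x+3:
(4x+3)^4 - (4x+3)^2 - 12(4x+3) + 4 expands to 256x^4 + 768x^3 + 848x^2 + 360x + 40,
and factoring out 4 leaves 4(64x^4 + 192x^3 + 212x^2 + 90x + 10).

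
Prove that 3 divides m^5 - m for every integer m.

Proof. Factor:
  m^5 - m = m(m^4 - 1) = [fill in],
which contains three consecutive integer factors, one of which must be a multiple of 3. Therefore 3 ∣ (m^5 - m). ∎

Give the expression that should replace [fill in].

m^4 - 1 = (m^2 - 1)(m^2 + 1), and m^2 - 1 = (m-1)(m+1).
So m(m^4 - 1) = (m - 1)m(m + 1)(m^2 + 1).

(m - 1)m(m + 1)(m^2 + 1)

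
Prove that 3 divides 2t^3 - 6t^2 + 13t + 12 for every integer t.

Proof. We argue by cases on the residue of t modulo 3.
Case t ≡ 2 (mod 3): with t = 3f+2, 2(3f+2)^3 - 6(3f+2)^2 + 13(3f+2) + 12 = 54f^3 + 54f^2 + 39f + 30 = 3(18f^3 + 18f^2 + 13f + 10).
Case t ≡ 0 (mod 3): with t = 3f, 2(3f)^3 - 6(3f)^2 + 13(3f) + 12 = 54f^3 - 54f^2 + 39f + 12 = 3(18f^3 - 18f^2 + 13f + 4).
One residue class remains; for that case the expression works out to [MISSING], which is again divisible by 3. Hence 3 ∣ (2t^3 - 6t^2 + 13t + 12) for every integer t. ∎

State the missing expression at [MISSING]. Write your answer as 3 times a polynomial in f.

Only t ≡ 1 (mod 3) is unaccounted for. Put t = 3f+1:
2(3f+1)^3 - 6(3f+1)^2 + 13(3f+1) + 12 expands to 54f^3 + 21f + 21,
and factoring out 3 leaves 3(18f^3 + 7f + 7).

3(18f^3 + 7f + 7)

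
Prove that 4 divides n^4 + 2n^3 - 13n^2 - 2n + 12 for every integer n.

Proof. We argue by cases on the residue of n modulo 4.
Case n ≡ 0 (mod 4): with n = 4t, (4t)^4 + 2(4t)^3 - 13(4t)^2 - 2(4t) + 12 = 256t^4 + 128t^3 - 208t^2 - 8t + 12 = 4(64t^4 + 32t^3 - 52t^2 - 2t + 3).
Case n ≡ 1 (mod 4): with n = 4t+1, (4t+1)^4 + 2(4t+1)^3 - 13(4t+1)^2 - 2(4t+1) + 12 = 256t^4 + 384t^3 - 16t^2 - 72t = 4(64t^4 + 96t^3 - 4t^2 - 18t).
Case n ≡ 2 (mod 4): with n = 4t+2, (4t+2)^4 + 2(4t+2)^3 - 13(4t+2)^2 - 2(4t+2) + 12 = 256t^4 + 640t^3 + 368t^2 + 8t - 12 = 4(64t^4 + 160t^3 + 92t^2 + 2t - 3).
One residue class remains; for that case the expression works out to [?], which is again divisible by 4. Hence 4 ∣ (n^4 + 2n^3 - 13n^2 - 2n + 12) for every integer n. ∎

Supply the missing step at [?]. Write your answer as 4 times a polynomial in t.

Only n ≡ 3 (mod 4) is unaccounted for. Put n = 4t+3:
(4t+3)^4 + 2(4t+3)^3 - 13(4t+3)^2 - 2(4t+3) + 12 expands to 256t^4 + 896t^3 + 944t^2 + 328t + 24,
and factoring out 4 leaves 4(64t^4 + 224t^3 + 236t^2 + 82t + 6).

4(64t^4 + 224t^3 + 236t^2 + 82t + 6)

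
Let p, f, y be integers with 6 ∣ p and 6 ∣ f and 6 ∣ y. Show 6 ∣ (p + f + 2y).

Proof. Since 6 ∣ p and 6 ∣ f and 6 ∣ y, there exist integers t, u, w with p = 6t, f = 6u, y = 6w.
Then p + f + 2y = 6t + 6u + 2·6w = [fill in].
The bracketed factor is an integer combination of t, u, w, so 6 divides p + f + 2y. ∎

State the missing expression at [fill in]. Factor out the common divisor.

6(t + u + 2w)

Each term has a factor of 6: 6t + 6u + 2·6w = 6·(t + u + 2w).
Since t + u + 2w is an integer, 6 ∣ (p + f + 2y).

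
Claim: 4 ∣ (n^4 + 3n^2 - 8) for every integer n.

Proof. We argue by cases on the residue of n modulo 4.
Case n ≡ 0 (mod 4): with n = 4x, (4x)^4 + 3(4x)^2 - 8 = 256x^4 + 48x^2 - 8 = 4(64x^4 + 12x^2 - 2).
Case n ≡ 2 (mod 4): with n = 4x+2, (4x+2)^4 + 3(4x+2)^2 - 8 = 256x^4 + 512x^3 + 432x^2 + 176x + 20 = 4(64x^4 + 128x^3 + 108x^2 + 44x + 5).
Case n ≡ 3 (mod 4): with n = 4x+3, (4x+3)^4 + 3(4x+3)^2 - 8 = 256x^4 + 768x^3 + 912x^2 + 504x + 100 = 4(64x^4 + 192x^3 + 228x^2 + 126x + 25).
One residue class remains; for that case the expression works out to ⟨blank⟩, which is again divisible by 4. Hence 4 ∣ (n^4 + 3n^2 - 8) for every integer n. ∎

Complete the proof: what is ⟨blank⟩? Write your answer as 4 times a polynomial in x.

The residues treated are {0, 2, 3}, so the missing case is n ≡ 1 (mod 4); write n = 4x+1.
Then (4x+1)^4 + 3(4x+1)^2 - 8 = 256x^4 + 256x^3 + 144x^2 + 40x - 4 = 4(64x^4 + 64x^3 + 36x^2 + 10x - 1).

4(64x^4 + 64x^3 + 36x^2 + 10x - 1)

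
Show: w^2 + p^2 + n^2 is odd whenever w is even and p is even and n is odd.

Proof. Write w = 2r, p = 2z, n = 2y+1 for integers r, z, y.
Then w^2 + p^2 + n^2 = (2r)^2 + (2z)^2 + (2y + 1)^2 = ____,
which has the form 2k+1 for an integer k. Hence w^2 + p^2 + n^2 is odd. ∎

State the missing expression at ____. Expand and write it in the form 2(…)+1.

2(2r^2 + 2y^2 + 2y + 2z^2) + 1

Expanding: (2r)^2 + (2z)^2 + (2y + 1)^2 = 4r^2 + 4y^2 + 4y + 4z^2 + 1.
Every term except the constant is even, so this is 2(2r^2 + 2y^2 + 2y + 2z^2) + 1,
and 2r^2 + 2y^2 + 2y + 2z^2 ∈ ℤ gives the required form.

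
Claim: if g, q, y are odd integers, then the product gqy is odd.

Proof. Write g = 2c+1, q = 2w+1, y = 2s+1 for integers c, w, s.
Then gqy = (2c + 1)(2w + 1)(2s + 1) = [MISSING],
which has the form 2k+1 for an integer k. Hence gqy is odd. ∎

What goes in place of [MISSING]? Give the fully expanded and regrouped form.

Expanding: (2c + 1)(2w + 1)(2s + 1) = 8csw + 4cs + 4cw + 2c + 4sw + 2s + 2w + 1.
Every term except the constant is even, so this is 2(4csw + 2cs + 2cw + c + 2sw + s + w) + 1,
and 4csw + 2cs + 2cw + c + 2sw + s + w ∈ ℤ gives the required form.

2(4csw + 2cs + 2cw + c + 2sw + s + w) + 1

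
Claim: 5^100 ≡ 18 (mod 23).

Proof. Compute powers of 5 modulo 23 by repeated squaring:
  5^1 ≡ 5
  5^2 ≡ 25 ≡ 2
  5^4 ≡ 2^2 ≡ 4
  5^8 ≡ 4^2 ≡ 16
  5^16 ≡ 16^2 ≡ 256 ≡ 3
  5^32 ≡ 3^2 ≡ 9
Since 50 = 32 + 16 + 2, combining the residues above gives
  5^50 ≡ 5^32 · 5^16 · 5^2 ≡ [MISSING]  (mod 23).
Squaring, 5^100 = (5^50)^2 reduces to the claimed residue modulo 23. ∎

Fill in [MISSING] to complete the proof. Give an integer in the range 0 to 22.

8

5^32 · 5^16 · 5^2 ≡ 9 · 3 · 2 = 54.
54 mod 23 = 8, so 5^50 ≡ 8 (mod 23).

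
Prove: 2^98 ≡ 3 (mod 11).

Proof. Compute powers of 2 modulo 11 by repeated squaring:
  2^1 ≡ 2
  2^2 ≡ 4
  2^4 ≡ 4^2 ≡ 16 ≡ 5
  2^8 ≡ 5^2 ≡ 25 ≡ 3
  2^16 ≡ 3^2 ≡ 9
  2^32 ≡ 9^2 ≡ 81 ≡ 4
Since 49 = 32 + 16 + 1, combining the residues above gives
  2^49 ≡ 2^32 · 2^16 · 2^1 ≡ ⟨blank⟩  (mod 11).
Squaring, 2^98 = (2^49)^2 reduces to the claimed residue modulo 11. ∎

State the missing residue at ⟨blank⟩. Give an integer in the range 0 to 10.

Multiply the listed residues: 4 · 9 · 2 = 36 → 72.
Reducing modulo 11: 72 = 6·11 + 6, so 2^49 ≡ 6.

6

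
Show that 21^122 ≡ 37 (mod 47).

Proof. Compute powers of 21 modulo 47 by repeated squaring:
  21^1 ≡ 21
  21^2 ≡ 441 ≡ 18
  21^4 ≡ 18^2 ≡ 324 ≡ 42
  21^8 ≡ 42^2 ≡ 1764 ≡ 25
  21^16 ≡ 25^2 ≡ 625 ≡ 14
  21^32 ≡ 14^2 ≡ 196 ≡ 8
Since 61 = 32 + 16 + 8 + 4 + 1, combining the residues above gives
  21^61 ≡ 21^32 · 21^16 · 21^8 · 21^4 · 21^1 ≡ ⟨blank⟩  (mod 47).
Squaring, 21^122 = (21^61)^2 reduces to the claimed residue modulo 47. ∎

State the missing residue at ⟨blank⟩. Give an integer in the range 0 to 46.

21^32 · 21^16 · 21^8 · 21^4 · 21^1 ≡ 8 · 14 · 25 · 42 · 21 = 2469600.
2469600 mod 47 = 32, so 21^61 ≡ 32 (mod 47).

32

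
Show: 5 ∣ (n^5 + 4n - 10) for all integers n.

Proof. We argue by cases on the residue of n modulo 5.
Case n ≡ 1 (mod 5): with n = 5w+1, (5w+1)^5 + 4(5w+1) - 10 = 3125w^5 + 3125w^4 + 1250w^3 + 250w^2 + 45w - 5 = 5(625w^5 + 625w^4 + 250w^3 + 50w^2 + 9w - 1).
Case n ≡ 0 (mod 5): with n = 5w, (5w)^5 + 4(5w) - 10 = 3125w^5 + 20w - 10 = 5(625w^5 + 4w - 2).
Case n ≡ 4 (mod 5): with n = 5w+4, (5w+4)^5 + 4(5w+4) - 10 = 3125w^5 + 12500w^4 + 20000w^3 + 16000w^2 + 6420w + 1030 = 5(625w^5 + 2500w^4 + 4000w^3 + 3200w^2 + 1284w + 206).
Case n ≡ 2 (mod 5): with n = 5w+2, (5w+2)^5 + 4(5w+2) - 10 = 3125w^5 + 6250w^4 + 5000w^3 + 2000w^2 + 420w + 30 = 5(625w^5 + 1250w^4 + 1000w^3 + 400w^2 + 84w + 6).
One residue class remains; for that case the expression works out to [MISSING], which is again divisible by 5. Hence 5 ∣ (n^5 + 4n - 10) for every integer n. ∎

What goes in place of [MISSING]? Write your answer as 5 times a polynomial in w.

5(625w^5 + 1875w^4 + 2250w^3 + 1350w^2 + 409w + 49)

The residues treated are {1, 0, 4, 2}, so the missing case is n ≡ 3 (mod 5); write n = 5w+3.
Then (5w+3)^5 + 4(5w+3) - 10 = 3125w^5 + 9375w^4 + 11250w^3 + 6750w^2 + 2045w + 245 = 5(625w^5 + 1875w^4 + 2250w^3 + 1350w^2 + 409w + 49).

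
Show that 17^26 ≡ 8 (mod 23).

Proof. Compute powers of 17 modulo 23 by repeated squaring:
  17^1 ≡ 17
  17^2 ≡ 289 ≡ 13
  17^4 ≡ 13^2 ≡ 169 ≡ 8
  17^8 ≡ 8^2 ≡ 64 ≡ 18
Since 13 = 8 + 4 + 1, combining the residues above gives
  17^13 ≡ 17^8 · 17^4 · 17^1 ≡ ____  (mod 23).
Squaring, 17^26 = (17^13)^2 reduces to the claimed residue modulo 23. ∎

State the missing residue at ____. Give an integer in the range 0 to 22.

Multiply the listed residues: 18 · 8 · 17 = 144 → 2448.
Reducing modulo 23: 2448 = 106·23 + 10, so 17^13 ≡ 10.

10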